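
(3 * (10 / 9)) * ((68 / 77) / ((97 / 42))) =1360 / 1067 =1.27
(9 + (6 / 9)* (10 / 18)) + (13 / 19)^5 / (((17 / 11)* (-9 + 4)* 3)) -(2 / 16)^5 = 1743636973727579 / 186208983613440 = 9.36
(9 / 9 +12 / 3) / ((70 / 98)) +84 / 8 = 35 / 2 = 17.50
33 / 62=0.53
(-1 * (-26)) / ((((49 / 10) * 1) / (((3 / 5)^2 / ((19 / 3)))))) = 1404 / 4655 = 0.30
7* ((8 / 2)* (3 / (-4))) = -21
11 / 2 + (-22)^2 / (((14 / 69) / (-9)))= -300487 / 14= -21463.36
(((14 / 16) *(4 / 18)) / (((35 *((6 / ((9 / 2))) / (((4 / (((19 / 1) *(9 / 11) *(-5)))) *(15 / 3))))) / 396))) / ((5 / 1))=-121 / 1425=-0.08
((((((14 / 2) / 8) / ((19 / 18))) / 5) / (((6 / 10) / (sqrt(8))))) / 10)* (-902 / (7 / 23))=-31119* sqrt(2) / 190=-231.63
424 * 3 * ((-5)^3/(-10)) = 15900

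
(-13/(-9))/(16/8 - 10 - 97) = -13/945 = -0.01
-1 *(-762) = 762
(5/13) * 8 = 40/13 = 3.08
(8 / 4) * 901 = 1802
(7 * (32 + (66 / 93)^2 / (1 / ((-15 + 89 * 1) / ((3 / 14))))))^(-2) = 0.00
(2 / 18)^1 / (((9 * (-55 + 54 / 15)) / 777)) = -1295 / 6939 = -0.19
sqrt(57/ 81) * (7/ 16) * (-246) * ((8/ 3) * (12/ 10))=-574 * sqrt(57)/ 15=-288.91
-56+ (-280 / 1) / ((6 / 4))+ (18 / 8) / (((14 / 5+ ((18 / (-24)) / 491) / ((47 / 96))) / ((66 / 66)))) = -936639421 / 3872616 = -241.86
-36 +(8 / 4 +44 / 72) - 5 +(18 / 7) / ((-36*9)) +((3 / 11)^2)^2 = -35411476 / 922383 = -38.39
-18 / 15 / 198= -1 / 165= -0.01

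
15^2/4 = 225/4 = 56.25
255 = 255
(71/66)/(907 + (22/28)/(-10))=4970/4189977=0.00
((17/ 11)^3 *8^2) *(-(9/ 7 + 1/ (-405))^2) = -4161521355008/ 10697546475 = -389.02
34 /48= 17 /24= 0.71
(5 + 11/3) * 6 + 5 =57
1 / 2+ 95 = 191 / 2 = 95.50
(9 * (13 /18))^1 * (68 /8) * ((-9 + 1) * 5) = -2210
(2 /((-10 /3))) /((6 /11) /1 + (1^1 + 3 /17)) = -561 /1610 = -0.35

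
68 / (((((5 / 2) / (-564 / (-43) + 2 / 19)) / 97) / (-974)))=-33976740.37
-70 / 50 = -7 / 5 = -1.40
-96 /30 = -16 /5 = -3.20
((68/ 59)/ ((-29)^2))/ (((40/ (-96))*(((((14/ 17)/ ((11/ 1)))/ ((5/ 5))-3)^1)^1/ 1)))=152592/ 135707965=0.00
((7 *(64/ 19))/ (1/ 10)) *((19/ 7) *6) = 3840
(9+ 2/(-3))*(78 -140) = -1550/3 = -516.67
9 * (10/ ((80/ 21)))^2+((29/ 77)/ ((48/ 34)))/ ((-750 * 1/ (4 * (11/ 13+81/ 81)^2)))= 6455569793/ 104104000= 62.01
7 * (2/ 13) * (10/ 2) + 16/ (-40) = 324/ 65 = 4.98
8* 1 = 8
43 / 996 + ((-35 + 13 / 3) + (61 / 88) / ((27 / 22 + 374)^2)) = -692830357789 / 22624148300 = -30.62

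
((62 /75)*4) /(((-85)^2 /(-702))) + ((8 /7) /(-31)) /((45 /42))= -5974976 /16798125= -0.36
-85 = -85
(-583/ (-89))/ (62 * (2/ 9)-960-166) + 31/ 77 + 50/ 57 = 9241373/ 7254390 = 1.27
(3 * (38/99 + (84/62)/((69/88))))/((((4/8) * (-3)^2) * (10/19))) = 2832178/1058805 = 2.67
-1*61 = -61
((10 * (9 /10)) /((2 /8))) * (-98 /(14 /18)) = -4536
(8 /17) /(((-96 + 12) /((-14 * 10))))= 0.78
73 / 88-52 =-4503 / 88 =-51.17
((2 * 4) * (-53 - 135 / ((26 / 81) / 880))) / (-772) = 9624178 / 2509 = 3835.86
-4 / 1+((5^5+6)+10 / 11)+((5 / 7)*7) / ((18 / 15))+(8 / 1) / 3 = 206893 / 66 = 3134.74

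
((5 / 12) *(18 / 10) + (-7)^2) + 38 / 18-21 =1111 / 36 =30.86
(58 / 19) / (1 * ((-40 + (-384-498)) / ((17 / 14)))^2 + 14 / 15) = 125715 / 23742884557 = 0.00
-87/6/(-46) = 29/92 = 0.32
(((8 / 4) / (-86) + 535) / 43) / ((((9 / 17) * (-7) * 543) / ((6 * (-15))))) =1303560 / 2342683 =0.56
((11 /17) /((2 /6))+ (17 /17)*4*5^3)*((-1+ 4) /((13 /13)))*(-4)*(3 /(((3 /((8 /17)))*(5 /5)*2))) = -409584 /289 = -1417.25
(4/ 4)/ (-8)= -0.12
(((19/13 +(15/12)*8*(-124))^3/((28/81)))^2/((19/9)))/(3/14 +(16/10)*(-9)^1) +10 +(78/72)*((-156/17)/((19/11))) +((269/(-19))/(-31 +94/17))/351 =-340783829362678827370438188248532173/337854974270427432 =-1008668971349544398.63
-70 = -70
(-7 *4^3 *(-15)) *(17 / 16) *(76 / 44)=135660 / 11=12332.73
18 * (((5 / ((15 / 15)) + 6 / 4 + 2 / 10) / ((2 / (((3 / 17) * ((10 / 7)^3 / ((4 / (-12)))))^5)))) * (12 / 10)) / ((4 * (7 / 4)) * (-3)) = 1424261880000000000000 / 47186009099761967057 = 30.18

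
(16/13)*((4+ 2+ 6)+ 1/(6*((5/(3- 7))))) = 14.61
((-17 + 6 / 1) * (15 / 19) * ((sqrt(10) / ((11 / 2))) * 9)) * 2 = -540 * sqrt(10) / 19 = -89.88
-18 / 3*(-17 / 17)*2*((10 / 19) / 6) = 20 / 19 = 1.05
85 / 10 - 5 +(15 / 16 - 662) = -10521 / 16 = -657.56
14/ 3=4.67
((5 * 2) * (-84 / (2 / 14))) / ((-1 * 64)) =735 / 8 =91.88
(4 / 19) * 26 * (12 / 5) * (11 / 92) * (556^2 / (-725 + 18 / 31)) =-32889597312 / 49068545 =-670.28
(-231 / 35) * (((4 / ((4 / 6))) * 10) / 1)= -396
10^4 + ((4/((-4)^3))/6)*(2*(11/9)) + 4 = 4321717/432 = 10003.97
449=449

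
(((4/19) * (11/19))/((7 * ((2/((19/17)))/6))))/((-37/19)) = -132/4403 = -0.03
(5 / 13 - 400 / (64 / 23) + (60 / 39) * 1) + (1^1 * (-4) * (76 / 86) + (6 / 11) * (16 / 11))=-39113853 / 270556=-144.57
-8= -8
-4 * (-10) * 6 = 240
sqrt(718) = 26.80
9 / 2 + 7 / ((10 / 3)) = 33 / 5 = 6.60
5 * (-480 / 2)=-1200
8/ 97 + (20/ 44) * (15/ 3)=2513/ 1067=2.36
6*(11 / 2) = 33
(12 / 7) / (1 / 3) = 36 / 7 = 5.14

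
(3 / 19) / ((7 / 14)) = 6 / 19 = 0.32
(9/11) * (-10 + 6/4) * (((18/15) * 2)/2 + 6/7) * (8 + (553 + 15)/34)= -3888/11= -353.45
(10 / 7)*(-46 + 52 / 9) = -3620 / 63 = -57.46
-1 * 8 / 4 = -2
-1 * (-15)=15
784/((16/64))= 3136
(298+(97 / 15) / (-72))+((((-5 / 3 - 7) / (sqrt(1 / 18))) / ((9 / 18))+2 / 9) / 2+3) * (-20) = 254543 / 1080+520 * sqrt(2) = 971.08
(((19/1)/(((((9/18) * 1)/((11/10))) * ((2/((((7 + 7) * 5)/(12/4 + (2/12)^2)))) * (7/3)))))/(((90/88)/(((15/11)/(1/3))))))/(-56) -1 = -12049/763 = -15.79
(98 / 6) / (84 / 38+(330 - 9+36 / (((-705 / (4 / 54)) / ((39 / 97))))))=21222145 / 419950309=0.05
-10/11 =-0.91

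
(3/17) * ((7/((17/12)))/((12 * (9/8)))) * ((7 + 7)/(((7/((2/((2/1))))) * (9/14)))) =1568/7803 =0.20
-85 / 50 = -17 / 10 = -1.70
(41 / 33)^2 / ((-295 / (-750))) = 84050 / 21417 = 3.92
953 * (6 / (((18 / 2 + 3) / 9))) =4288.50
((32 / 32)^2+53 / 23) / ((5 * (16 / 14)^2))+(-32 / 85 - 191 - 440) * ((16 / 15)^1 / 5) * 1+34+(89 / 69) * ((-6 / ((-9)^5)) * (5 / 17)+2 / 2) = -98.90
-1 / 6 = -0.17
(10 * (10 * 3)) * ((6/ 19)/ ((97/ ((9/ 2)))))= 8100/ 1843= 4.40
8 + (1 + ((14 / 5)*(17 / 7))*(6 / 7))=519 / 35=14.83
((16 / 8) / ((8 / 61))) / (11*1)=61 / 44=1.39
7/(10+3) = 7/13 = 0.54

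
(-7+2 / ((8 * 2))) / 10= -11 / 16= -0.69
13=13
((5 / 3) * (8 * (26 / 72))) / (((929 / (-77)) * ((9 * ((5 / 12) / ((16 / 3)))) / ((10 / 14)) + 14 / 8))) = -18304 / 125415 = -0.15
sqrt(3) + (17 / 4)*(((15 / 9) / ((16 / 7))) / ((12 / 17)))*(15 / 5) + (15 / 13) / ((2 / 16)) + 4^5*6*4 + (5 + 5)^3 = sqrt(3) + 255574439 / 9984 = 25600.13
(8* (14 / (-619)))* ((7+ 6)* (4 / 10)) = -2912 / 3095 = -0.94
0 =0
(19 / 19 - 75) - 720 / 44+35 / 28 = -3921 / 44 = -89.11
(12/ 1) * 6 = 72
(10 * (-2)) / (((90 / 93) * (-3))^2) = -961 / 405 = -2.37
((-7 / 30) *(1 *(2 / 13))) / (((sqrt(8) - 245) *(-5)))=-343 / 11703315 - 14 *sqrt(2) / 58516575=-0.00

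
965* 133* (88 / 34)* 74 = 417891320 / 17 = 24581842.35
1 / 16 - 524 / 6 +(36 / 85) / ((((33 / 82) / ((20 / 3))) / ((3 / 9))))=-254117 / 2992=-84.93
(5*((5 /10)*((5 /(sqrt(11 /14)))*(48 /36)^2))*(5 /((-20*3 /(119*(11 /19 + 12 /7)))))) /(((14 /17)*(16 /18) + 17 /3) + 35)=-2203625*sqrt(154) /1985709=-13.77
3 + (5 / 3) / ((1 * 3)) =32 / 9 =3.56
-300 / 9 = -100 / 3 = -33.33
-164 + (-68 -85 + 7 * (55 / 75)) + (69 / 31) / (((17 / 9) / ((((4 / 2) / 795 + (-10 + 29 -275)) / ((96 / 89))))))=-793057109 / 1340688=-591.53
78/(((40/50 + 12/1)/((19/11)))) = 10.53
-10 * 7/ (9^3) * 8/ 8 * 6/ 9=-140/ 2187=-0.06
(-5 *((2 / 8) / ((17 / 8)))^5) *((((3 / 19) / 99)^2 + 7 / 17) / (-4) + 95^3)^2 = -5253267502900855937448964000 / 63418010414033019393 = -82835577.28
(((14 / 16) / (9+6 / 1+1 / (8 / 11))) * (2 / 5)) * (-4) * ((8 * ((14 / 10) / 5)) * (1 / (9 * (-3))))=3136 / 442125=0.01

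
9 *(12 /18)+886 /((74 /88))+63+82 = 44571 /37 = 1204.62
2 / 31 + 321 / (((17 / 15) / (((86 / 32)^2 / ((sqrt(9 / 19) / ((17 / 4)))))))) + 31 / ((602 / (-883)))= -847359 / 18662 + 2967645 * sqrt(19) / 1024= 12587.08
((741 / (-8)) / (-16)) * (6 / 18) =247 / 128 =1.93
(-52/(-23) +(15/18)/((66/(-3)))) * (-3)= -6749/1012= -6.67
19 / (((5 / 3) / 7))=399 / 5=79.80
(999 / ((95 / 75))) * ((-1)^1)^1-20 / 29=-434945 / 551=-789.37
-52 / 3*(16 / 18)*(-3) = 416 / 9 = 46.22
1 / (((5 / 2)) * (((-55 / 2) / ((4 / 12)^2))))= -4 / 2475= -0.00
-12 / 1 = -12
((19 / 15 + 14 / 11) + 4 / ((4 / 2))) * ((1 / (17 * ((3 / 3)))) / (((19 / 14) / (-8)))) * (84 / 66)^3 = -230188672 / 70935645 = -3.25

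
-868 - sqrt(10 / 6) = -868 - sqrt(15) / 3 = -869.29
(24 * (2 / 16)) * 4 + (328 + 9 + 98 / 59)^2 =399282133 / 3481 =114703.28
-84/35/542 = -6/1355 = -0.00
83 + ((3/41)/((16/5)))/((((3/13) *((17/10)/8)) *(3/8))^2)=48185609/319923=150.62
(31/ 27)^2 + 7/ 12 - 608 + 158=-1306655/ 2916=-448.10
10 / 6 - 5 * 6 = -85 / 3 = -28.33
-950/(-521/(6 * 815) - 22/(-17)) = -78973500/98723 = -799.95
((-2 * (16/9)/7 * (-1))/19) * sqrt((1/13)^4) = 32/202293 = 0.00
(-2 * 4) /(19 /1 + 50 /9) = -72 /221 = -0.33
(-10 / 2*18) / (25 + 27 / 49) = -2205 / 626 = -3.52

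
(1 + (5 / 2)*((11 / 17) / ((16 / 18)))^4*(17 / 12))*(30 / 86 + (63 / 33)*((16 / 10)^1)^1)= 2584441489431 / 380739420160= 6.79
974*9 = 8766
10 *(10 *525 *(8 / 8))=52500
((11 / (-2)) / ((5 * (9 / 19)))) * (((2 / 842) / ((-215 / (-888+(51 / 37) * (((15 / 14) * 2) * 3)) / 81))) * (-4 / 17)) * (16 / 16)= 856596114 / 1992687725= 0.43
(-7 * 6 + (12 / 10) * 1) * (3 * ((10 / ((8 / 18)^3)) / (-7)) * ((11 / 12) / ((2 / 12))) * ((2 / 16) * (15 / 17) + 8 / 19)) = 99090783 / 17024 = 5820.65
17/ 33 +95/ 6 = 1079/ 66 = 16.35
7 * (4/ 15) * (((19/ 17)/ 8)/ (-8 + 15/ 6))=-133/ 2805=-0.05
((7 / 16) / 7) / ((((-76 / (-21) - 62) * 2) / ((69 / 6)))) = -483 / 78464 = -0.01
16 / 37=0.43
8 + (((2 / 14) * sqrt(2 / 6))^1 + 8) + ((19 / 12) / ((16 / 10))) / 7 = 16.22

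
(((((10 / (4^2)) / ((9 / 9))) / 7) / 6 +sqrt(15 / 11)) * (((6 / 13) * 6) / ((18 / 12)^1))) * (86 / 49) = 215 / 4459 +2064 * sqrt(165) / 7007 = 3.83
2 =2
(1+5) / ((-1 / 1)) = -6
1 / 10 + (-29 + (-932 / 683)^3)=-100174439923 / 3186119870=-31.44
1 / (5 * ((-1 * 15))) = -0.01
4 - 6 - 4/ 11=-26/ 11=-2.36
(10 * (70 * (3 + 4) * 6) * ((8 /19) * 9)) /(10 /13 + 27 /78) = 55036800 /551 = 99885.30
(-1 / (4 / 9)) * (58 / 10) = -261 / 20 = -13.05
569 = 569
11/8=1.38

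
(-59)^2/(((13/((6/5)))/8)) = 167088/65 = 2570.58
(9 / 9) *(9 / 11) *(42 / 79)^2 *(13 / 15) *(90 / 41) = 1238328 / 2814691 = 0.44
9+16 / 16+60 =70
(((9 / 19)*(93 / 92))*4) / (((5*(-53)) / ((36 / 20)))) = -7533 / 579025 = -0.01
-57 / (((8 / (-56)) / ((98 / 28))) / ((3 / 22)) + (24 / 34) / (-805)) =16380945 / 86272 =189.88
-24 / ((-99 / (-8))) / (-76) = 16 / 627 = 0.03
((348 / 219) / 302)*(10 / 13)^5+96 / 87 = 131136607648 / 118690119431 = 1.10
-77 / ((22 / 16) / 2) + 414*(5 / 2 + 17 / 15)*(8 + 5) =97213 / 5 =19442.60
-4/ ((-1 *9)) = 4/ 9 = 0.44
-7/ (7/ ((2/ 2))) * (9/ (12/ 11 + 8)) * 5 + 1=-79/ 20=-3.95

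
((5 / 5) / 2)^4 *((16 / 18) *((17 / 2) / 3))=17 / 108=0.16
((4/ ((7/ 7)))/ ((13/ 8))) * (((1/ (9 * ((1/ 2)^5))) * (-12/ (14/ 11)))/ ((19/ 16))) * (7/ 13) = -360448/ 9633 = -37.42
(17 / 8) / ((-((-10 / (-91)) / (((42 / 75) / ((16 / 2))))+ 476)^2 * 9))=-6898073 / 6663235747968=-0.00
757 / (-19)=-757 / 19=-39.84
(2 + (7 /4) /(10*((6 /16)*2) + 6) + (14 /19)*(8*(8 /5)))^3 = 208622816640629 /135005697000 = 1545.29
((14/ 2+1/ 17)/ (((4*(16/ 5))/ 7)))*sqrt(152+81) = 58.92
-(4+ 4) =-8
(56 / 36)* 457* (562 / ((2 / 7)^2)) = 44047031 / 9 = 4894114.56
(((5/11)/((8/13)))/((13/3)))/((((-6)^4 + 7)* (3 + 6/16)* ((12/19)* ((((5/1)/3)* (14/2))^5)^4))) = 2453663097/87254528262609314753189086914062500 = 0.00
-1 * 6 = -6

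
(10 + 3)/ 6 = 13/ 6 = 2.17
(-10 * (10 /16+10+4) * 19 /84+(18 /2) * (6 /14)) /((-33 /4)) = 1091 /308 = 3.54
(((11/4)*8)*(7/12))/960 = 77/5760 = 0.01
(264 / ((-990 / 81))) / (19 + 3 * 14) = -108 / 305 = -0.35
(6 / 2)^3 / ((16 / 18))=243 / 8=30.38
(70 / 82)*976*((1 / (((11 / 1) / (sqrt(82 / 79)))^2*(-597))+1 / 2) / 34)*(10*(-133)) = -64816238433800 / 3977585931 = -16295.37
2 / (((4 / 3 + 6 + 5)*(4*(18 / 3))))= 1 / 148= 0.01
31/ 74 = 0.42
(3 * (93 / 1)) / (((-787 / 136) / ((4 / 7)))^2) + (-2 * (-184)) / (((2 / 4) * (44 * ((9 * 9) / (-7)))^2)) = 65616099793438 / 24093558773361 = 2.72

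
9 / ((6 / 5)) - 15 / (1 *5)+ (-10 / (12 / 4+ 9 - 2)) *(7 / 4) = 11 / 4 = 2.75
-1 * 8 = -8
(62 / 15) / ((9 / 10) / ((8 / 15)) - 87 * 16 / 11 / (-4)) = 10912 / 87975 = 0.12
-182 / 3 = -60.67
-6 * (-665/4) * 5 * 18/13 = 6905.77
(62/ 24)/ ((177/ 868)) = 6727/ 531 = 12.67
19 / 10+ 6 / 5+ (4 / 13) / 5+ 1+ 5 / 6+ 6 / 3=1364 / 195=6.99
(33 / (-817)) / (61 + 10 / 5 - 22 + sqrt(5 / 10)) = -2706 / 2745937 + 33 * sqrt(2) / 2745937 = -0.00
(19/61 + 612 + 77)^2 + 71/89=157355317247/331169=475151.11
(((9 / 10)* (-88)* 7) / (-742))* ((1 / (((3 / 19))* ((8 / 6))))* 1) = 1881 / 530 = 3.55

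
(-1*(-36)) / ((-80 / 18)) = -81 / 10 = -8.10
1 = 1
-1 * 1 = -1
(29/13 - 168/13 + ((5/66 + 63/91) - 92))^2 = 45252529/4356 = 10388.55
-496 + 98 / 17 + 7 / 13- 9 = -498.70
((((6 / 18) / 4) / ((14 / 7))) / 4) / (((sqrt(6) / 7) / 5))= 35 *sqrt(6) / 576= 0.15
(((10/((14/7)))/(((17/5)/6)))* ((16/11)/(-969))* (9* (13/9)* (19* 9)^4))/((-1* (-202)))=-234009874800/321079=-728823.36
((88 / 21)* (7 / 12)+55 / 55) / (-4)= -31 / 36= -0.86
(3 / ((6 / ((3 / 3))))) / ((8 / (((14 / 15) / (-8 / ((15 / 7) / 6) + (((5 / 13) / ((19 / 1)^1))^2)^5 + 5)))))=-5916536834087166638148343 / 1764818415653429133178659312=-0.00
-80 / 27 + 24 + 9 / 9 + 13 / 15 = 3092 / 135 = 22.90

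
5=5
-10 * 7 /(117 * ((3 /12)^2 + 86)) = -1120 /161109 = -0.01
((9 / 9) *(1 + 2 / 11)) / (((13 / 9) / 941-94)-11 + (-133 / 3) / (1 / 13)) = -110097 / 63472189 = -0.00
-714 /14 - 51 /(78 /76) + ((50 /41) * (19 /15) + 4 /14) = -1106561 /11193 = -98.86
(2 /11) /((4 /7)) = 7 /22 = 0.32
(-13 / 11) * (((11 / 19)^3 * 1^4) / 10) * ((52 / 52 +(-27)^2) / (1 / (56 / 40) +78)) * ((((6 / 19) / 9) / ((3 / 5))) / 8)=-4019015 / 2585047356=-0.00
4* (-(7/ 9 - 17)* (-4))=-2336/ 9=-259.56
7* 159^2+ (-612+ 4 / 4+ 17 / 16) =2821713 / 16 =176357.06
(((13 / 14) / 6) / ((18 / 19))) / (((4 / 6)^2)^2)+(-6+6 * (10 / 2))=22245 / 896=24.83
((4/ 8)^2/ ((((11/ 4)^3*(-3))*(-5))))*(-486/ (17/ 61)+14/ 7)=-43072/ 30855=-1.40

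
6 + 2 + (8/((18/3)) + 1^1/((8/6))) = 121/12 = 10.08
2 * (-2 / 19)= -4 / 19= -0.21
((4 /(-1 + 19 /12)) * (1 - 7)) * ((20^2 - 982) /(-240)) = -3492 /35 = -99.77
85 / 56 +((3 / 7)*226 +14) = 899 / 8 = 112.38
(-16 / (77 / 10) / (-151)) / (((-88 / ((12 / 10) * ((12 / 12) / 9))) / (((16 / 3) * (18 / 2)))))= -128 / 127897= -0.00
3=3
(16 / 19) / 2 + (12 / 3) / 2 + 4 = 6.42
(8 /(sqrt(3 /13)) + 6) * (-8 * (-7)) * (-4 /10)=-507.43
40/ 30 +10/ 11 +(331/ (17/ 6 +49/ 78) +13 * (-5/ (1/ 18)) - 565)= -810382/ 495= -1637.14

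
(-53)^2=2809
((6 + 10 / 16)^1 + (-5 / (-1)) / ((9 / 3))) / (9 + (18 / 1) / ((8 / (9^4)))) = 199 / 354510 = 0.00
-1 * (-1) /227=1 /227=0.00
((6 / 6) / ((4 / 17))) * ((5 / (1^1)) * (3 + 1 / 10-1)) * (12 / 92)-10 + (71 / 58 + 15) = 64271 / 5336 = 12.04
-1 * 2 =-2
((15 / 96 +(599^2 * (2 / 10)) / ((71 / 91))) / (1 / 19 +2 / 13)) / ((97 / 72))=774219242667 / 2341580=330639.67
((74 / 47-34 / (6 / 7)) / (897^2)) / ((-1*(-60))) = -5371 / 6806992140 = -0.00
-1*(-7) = 7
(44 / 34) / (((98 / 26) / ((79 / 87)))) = 22594 / 72471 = 0.31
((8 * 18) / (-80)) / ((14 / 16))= -72 / 35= -2.06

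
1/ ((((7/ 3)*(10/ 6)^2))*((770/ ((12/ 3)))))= 54/ 67375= 0.00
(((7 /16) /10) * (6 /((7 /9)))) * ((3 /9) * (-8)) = -9 /10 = -0.90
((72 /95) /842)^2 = 1296 /1599600025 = 0.00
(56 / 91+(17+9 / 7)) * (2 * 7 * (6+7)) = 3440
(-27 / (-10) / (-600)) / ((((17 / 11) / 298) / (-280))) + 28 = 270.96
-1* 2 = -2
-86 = -86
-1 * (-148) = 148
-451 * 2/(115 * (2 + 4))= -451/345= -1.31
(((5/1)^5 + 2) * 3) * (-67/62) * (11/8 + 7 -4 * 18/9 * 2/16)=-74764.30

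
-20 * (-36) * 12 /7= 8640 /7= 1234.29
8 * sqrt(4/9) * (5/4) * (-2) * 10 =-400/3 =-133.33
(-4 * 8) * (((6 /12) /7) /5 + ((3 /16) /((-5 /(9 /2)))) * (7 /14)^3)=61 /280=0.22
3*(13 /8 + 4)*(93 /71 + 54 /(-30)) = -2349 /284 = -8.27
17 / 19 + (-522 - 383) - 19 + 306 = -11725 / 19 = -617.11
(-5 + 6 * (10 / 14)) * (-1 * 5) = 25 / 7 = 3.57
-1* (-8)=8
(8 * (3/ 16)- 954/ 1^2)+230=-1445/ 2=-722.50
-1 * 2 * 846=-1692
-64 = -64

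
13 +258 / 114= 290 / 19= 15.26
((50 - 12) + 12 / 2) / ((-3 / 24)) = -352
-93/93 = -1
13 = 13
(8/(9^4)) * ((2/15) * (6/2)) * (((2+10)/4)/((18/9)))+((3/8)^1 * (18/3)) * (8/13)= 196934/142155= 1.39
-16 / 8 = -2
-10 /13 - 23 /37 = -1.39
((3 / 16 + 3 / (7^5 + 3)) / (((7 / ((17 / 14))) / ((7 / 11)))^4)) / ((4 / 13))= 27403824747 / 302552381035520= 0.00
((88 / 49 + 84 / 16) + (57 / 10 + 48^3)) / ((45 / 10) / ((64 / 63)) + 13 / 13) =3468564832 / 170275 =20370.37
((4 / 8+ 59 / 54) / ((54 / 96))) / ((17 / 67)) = 46096 / 4131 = 11.16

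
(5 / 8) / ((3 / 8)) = 5 / 3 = 1.67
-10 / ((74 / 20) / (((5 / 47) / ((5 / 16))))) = -1600 / 1739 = -0.92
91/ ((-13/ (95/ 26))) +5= -535/ 26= -20.58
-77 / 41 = -1.88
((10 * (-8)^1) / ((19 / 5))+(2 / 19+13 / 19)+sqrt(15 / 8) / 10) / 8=-385 / 152+sqrt(30) / 320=-2.52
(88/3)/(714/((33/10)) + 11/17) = 16456/121743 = 0.14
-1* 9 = -9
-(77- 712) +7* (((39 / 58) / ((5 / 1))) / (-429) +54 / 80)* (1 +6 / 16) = 5953063 / 9280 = 641.49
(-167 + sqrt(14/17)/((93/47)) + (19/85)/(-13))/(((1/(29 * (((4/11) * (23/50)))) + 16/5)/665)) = -54573232980/1673633 + 208470850 * sqrt(238)/35918739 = -32518.11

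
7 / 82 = 0.09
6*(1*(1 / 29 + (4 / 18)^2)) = 394 / 783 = 0.50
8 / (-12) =-2 / 3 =-0.67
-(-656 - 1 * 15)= 671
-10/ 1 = -10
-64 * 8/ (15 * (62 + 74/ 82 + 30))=-20992/ 57135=-0.37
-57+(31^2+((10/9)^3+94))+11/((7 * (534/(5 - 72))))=907584241/908334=999.17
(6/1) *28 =168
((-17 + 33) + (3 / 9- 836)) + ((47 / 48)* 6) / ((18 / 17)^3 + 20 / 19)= -4099623769 / 5017632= -817.04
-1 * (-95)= 95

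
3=3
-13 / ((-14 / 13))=169 / 14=12.07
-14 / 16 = -7 / 8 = -0.88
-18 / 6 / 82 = -3 / 82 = -0.04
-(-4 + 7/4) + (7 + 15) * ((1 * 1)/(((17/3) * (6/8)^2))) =1867/204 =9.15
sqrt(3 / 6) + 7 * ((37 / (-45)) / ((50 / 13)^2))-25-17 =-4768771 / 112500 + sqrt(2) / 2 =-41.68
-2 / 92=-0.02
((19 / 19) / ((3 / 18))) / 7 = 6 / 7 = 0.86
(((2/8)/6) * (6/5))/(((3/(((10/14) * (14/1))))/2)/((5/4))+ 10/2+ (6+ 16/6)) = 15/4136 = 0.00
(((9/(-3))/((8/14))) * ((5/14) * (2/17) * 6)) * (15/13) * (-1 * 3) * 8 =8100/221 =36.65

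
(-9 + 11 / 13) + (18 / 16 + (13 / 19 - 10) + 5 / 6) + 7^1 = -50455 / 5928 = -8.51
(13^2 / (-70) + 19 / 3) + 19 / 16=5.11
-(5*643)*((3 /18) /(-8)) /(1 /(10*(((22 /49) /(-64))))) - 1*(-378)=14048071 /37632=373.30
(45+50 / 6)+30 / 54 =485 / 9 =53.89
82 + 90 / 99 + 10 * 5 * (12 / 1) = 7512 / 11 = 682.91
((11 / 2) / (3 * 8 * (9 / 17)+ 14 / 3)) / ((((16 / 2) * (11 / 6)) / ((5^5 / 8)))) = 478125 / 56704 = 8.43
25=25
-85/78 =-1.09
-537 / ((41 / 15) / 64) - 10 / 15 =-1546642 / 123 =-12574.33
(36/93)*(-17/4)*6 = -306/31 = -9.87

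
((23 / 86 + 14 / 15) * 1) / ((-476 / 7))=-1549 / 87720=-0.02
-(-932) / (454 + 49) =932 / 503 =1.85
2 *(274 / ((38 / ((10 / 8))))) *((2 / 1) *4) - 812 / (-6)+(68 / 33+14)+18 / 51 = 3154610 / 10659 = 295.96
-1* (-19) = 19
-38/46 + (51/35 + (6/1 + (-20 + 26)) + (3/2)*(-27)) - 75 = -165619/1610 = -102.87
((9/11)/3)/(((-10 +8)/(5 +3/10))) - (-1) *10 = 2041/220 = 9.28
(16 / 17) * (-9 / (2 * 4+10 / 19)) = -152 / 153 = -0.99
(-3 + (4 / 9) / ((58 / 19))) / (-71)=745 / 18531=0.04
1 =1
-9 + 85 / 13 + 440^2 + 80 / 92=193598.41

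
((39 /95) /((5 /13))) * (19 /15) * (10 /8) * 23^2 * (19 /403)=130663 /3100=42.15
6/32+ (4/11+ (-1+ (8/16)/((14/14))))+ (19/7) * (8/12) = 6877/3696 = 1.86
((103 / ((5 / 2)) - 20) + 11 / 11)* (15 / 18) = 37 / 2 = 18.50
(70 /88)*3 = 105 /44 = 2.39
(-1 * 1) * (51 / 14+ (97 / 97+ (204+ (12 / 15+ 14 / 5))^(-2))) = -35017105 / 7542108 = -4.64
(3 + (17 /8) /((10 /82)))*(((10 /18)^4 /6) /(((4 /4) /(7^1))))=714875 /314928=2.27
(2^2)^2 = 16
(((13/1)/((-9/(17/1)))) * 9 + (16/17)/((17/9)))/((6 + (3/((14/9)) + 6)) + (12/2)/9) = -2676450/177157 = -15.11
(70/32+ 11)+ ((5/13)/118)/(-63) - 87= -57067141/773136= -73.81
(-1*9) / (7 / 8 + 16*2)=-72 / 263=-0.27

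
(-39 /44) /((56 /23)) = -897 /2464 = -0.36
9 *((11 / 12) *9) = 297 / 4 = 74.25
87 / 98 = 0.89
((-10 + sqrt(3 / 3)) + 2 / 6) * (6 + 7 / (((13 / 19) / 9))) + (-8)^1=-858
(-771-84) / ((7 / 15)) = -12825 / 7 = -1832.14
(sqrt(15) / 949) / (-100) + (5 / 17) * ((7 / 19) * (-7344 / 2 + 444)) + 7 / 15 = -1692439 / 4845 - sqrt(15) / 94900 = -349.32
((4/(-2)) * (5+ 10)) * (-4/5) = 24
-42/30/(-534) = 7/2670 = 0.00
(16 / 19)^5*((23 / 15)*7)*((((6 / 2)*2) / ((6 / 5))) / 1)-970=-7036627354 / 7428297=-947.27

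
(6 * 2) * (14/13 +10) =1728/13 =132.92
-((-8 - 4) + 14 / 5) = 46 / 5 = 9.20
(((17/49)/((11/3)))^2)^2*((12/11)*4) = 324729648/928426965851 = 0.00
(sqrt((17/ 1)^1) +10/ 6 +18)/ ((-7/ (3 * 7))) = -59 - 3 * sqrt(17) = -71.37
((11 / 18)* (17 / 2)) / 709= 187 / 25524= 0.01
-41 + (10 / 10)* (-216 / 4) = -95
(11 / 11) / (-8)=-1 / 8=-0.12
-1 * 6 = -6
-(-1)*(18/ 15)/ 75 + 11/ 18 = 1411/ 2250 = 0.63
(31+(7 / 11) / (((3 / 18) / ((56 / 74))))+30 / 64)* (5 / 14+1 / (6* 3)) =5817253 / 410256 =14.18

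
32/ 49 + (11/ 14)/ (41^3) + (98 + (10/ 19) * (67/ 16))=51772289395/ 513323608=100.86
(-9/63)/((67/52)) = -52/469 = -0.11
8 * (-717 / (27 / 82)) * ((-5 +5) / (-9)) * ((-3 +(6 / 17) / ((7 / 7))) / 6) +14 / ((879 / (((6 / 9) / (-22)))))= -14 / 29007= -0.00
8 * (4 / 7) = 32 / 7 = 4.57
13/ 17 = 0.76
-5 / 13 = -0.38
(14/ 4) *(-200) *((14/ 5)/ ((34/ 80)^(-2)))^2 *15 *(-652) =1751090.85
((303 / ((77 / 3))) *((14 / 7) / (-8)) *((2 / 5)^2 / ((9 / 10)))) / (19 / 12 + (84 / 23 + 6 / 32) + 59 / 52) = -2899104 / 36234275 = -0.08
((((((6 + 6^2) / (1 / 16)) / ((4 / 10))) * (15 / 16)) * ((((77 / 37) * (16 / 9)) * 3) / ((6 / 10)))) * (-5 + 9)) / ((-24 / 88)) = -47432000 / 111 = -427315.32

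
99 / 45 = 11 / 5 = 2.20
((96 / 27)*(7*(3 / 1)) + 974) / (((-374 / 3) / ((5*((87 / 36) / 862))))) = -0.12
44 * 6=264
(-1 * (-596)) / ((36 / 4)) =596 / 9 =66.22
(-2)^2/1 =4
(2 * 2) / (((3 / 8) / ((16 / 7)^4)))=2097152 / 7203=291.15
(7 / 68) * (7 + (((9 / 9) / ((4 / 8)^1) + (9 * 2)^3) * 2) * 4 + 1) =81690 / 17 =4805.29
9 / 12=3 / 4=0.75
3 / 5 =0.60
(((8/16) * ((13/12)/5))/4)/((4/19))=247/1920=0.13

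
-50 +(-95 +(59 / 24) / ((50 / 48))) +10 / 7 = -24712 / 175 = -141.21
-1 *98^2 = -9604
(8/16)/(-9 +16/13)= -0.06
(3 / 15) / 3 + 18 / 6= 3.07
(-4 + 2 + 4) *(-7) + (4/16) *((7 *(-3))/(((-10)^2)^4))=-5600000021/400000000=-14.00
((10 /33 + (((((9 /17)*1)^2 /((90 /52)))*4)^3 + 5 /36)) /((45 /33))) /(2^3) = 852739560851 /13034287260000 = 0.07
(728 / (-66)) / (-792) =91 / 6534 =0.01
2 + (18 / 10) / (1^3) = 19 / 5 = 3.80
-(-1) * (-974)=-974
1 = 1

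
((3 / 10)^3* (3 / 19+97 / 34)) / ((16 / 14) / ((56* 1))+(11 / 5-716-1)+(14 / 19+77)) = -171549 / 1344330080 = -0.00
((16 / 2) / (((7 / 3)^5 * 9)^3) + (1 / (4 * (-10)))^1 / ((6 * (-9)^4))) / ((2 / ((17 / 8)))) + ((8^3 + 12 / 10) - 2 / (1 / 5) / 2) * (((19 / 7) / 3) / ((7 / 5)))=39283736811694630509529 / 119611204096266328320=328.43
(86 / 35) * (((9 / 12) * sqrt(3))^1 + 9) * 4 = 258 * sqrt(3) / 35 + 3096 / 35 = 101.22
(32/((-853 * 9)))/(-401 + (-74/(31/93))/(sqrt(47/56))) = 603104/36832273011-4736 * sqrt(658)/12277424337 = 0.00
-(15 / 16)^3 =-3375 / 4096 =-0.82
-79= -79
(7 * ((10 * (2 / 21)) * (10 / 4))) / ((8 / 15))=125 / 4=31.25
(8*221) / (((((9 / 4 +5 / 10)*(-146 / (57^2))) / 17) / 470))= -91792827360 / 803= -114312362.84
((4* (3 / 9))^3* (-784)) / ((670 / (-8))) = 200704 / 9045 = 22.19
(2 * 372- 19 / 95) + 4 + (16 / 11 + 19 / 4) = 165881 / 220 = 754.00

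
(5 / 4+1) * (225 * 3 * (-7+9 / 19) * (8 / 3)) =-502200 / 19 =-26431.58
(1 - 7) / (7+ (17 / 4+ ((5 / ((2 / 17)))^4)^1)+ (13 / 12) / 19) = -5472 / 2975445937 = -0.00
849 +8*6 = 897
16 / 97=0.16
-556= -556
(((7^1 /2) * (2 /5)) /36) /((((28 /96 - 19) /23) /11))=-0.53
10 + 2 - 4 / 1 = 8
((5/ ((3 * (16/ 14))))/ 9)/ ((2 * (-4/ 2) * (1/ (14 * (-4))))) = 245/ 108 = 2.27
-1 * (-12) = 12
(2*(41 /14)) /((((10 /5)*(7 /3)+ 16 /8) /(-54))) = -47.44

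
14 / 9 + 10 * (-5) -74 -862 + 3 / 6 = -17711 / 18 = -983.94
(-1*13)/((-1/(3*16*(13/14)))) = 4056/7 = 579.43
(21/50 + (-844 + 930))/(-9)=-4321/450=-9.60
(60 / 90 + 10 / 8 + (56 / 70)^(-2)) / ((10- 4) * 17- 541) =-167 / 21072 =-0.01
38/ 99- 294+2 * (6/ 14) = -202882/ 693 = -292.76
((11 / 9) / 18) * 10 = 55 / 81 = 0.68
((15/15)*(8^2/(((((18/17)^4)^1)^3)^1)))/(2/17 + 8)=9904578032905937/2494417666200192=3.97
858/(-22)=-39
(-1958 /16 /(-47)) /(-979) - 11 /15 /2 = -2083 /5640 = -0.37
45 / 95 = 9 / 19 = 0.47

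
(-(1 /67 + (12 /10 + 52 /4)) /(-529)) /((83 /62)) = 295244 /14708845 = 0.02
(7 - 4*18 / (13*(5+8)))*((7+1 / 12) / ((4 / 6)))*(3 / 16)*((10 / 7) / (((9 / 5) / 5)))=11804375 / 227136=51.97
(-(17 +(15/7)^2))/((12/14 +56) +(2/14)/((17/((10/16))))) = -143888/378931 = -0.38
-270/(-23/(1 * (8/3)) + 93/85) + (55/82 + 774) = 37817387/46658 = 810.52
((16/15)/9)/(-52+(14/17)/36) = -544/238575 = -0.00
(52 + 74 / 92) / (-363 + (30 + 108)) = -2429 / 10350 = -0.23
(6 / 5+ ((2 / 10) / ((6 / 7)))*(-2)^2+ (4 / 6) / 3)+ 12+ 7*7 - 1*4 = 59.36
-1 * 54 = -54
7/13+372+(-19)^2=9536/13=733.54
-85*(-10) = 850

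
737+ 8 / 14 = 5163 / 7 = 737.57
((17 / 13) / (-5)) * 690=-2346 / 13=-180.46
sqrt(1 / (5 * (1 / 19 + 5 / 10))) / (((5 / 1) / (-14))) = -2 * sqrt(3990) / 75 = -1.68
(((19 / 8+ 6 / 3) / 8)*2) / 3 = 35 / 96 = 0.36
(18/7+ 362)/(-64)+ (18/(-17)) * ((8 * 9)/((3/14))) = -344111/952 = -361.46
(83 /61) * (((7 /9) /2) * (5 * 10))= 14525 /549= 26.46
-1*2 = -2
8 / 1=8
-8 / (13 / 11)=-88 / 13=-6.77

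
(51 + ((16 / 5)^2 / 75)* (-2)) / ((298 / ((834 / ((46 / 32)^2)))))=68.70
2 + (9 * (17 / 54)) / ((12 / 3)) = 65 / 24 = 2.71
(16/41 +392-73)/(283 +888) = 13095/48011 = 0.27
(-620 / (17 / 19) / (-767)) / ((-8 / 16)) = -23560 / 13039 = -1.81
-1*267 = -267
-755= -755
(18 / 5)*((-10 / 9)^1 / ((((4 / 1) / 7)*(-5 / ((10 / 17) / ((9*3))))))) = 0.03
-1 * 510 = -510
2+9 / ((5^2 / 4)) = 86 / 25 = 3.44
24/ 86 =12/ 43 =0.28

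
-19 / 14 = -1.36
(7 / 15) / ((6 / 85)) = 119 / 18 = 6.61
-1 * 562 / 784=-0.72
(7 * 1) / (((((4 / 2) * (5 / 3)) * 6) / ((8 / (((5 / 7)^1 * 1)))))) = 98 / 25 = 3.92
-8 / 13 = -0.62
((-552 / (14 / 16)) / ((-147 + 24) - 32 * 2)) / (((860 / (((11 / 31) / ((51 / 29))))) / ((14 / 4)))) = 5336 / 1926185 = 0.00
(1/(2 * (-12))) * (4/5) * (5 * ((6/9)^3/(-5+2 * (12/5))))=20/81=0.25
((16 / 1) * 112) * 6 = 10752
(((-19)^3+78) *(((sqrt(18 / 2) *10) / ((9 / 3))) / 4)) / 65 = -6781 / 26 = -260.81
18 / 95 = 0.19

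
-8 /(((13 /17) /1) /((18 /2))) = -1224 /13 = -94.15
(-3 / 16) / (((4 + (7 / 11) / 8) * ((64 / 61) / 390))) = -392535 / 22976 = -17.08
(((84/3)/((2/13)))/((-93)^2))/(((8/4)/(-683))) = -62153/8649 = -7.19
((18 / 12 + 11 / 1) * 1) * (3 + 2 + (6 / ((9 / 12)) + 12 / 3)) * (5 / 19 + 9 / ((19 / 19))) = 37400 / 19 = 1968.42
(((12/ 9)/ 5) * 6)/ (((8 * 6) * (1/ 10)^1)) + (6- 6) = 1/ 3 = 0.33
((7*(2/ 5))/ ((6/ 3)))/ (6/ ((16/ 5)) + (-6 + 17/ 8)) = -7/ 10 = -0.70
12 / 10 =1.20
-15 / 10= -3 / 2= -1.50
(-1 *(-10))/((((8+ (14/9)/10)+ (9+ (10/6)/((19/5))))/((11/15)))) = 6270/15043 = 0.42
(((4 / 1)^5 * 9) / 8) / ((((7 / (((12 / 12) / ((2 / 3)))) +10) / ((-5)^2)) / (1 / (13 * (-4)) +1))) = 275400 / 143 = 1925.87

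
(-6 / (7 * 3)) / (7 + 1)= -1 / 28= -0.04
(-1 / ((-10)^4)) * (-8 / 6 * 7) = 7 / 7500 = 0.00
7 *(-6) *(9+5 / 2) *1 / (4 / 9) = -4347 / 4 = -1086.75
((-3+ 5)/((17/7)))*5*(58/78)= 2030/663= 3.06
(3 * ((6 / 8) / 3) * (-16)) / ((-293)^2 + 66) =-12 / 85915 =-0.00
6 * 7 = 42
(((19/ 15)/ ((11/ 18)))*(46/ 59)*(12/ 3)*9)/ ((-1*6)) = -9.70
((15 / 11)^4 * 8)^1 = 405000 / 14641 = 27.66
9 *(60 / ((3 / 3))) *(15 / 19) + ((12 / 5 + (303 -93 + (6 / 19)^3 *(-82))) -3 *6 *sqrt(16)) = 19346958 / 34295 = 564.13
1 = 1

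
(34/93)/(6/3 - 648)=-1/1767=-0.00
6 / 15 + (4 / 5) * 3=2.80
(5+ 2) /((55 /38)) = 266 /55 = 4.84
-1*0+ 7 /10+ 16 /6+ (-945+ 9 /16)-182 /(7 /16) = -325697 /240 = -1357.07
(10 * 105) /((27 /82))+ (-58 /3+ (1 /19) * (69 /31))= 16802435 /5301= 3169.67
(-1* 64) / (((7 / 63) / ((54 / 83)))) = -31104 / 83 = -374.75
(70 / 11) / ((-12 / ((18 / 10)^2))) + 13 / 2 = 263 / 55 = 4.78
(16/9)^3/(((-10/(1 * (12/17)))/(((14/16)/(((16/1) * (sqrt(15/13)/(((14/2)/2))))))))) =-1568 * sqrt(195)/309825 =-0.07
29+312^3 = 30371357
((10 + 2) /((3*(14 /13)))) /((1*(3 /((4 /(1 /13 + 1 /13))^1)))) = 676 /21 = 32.19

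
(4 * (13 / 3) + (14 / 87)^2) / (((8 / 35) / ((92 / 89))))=52885280 / 673641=78.51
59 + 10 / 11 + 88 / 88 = 670 / 11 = 60.91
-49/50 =-0.98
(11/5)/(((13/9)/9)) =891/65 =13.71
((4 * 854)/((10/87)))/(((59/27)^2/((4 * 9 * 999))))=3895853670576/17405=223835315.75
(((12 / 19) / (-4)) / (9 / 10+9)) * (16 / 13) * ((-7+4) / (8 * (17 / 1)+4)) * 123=984 / 19019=0.05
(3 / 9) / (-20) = -1 / 60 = -0.02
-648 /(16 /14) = -567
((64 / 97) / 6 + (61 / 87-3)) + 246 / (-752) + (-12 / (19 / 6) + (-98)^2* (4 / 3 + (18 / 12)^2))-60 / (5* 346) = 358870598661725 / 10429861368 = 34407.99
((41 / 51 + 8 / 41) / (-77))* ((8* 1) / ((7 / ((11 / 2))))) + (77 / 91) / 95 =-9192611 / 126536865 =-0.07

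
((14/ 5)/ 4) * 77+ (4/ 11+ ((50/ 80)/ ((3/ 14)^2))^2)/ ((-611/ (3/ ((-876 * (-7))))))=1199547276377/ 22255112880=53.90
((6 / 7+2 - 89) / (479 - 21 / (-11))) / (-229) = 6633 / 8479870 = 0.00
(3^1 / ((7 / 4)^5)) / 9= 1024 / 50421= 0.02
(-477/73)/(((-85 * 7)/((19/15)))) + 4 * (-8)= -31.99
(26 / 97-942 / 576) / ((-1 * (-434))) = -0.00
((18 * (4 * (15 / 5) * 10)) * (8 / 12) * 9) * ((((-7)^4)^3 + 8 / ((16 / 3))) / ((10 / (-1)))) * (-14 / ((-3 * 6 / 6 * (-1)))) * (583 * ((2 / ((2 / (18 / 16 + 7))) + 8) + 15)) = 1519029393329940030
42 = 42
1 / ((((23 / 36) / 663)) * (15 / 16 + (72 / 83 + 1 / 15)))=475450560 / 857509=554.46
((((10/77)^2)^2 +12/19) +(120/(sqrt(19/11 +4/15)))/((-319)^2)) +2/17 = 120 * sqrt(54285)/33479369 +8510265922/11354432243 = 0.75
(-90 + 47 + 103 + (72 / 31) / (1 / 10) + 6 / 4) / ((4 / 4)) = 5253 / 62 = 84.73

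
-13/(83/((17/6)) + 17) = -221/787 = -0.28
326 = 326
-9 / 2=-4.50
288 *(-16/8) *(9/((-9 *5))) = 576/5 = 115.20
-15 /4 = -3.75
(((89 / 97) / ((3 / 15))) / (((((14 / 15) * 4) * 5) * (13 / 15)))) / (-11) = -0.03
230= 230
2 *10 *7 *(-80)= -11200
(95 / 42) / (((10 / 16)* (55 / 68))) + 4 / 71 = 371548 / 82005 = 4.53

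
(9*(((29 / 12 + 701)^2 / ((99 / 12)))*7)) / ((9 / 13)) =6483793771 / 1188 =5457738.86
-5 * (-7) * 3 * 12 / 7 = 180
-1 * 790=-790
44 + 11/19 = 847/19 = 44.58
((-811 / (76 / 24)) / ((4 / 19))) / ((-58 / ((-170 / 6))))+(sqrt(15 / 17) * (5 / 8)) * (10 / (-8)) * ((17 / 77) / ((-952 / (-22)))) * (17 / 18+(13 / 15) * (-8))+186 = -47359 / 116+55 * sqrt(255) / 39168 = -408.24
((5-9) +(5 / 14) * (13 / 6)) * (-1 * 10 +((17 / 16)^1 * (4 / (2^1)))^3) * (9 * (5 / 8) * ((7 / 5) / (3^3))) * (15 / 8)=93495 / 131072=0.71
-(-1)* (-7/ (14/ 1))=-1/ 2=-0.50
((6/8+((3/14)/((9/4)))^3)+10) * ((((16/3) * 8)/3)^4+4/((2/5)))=53465946019915/121522842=439966.22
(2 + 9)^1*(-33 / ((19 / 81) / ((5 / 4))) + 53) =-102707 / 76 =-1351.41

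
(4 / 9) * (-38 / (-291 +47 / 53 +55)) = 0.07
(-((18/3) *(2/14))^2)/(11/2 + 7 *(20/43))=-1032/12299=-0.08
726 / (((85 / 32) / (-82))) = -1905024 / 85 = -22412.05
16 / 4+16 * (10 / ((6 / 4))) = 332 / 3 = 110.67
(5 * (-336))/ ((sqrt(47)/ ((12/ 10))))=-2016 * sqrt(47)/ 47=-294.06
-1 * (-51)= 51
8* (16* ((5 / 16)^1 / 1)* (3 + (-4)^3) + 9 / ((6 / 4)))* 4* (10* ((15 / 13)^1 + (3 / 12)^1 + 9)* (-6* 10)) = 59726400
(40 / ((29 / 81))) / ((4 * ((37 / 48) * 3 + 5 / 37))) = 53280 / 4669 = 11.41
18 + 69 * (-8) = -534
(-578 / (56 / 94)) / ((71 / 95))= -1290385 / 994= -1298.17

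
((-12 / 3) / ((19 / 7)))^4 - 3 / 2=838349 / 260642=3.22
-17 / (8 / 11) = -187 / 8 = -23.38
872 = 872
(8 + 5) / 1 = 13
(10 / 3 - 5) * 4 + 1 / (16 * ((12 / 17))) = -421 / 64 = -6.58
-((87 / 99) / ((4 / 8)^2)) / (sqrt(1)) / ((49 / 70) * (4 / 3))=-290 / 77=-3.77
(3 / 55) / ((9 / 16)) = 16 / 165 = 0.10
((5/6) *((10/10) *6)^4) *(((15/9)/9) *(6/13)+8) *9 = 1021680/13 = 78590.77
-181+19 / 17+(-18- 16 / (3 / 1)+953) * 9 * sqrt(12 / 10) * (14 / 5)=-3058 / 17+117138 * sqrt(30) / 25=25483.77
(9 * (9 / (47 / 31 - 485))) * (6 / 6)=-837 / 4996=-0.17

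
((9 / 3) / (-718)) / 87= -1 / 20822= -0.00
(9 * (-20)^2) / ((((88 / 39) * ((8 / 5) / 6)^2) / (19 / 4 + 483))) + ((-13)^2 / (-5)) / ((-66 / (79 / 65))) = 288900438307 / 26400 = 10943198.42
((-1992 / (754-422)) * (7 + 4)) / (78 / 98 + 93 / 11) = -5929 / 831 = -7.13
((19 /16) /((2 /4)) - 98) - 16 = -893 /8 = -111.62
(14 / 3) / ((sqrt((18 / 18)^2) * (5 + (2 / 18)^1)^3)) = 0.03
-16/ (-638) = 8/ 319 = 0.03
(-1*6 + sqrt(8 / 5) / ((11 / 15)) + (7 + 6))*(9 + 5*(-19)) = -602 - 516*sqrt(10) / 11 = -750.34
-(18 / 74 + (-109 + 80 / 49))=194216 / 1813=107.12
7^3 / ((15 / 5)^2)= 343 / 9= 38.11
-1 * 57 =-57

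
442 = 442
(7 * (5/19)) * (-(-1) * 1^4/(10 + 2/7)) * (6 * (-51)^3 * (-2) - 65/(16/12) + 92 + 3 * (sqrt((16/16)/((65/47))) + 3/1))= 49 * sqrt(3055)/5928 + 1560026965/5472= 285093.10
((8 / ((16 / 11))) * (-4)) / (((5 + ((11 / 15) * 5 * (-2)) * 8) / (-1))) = -0.41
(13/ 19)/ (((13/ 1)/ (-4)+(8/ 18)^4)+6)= 341172/ 1390705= 0.25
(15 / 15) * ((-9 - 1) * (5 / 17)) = -50 / 17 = -2.94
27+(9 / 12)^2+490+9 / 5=41549 / 80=519.36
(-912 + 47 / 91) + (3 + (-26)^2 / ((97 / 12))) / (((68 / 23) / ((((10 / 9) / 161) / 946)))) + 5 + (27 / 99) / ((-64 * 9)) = -12353341663657 / 13627758144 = -906.48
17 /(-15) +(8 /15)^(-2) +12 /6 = 4207 /960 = 4.38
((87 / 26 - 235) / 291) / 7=-6023 / 52962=-0.11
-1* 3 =-3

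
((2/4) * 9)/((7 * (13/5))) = 45/182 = 0.25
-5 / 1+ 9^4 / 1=6556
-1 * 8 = -8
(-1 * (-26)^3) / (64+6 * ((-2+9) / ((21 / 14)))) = 4394 / 23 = 191.04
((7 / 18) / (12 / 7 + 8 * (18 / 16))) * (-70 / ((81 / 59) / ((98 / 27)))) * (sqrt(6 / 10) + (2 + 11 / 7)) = -1416590 / 59049 - 1983226 * sqrt(15) / 1476225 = -29.19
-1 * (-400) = 400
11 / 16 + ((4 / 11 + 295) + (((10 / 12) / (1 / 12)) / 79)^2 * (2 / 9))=2926720945 / 9885744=296.05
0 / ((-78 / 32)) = 0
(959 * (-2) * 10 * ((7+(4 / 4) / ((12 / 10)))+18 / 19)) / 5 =-1919918 / 57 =-33682.77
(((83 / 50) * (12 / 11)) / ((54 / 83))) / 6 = 6889 / 14850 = 0.46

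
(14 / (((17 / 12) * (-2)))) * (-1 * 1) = 84 / 17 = 4.94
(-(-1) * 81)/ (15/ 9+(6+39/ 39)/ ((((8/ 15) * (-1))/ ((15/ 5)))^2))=15552/ 42845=0.36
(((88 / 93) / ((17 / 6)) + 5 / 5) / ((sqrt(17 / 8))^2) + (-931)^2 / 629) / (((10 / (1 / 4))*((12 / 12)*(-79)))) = -91398227 / 209497256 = -0.44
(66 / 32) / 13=33 / 208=0.16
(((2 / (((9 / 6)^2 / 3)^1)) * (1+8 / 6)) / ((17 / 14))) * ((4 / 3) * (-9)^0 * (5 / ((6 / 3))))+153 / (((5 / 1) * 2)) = 148627 / 4590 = 32.38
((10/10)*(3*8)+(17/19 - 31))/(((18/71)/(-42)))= 57652/57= 1011.44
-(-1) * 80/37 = 80/37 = 2.16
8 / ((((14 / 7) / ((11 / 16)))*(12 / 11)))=121 / 48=2.52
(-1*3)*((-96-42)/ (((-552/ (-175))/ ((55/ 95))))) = 5775/ 76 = 75.99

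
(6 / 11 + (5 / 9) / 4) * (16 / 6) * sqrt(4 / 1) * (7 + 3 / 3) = 8672 / 297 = 29.20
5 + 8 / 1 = 13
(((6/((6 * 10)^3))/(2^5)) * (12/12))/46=1/52992000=0.00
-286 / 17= -16.82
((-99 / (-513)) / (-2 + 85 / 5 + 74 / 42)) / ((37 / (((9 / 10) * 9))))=567 / 224960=0.00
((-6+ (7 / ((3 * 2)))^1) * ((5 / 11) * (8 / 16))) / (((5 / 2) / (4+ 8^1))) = -58 / 11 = -5.27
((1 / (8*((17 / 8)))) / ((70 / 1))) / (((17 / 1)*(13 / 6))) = 3 / 131495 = 0.00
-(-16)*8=128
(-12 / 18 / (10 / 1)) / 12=-1 / 180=-0.01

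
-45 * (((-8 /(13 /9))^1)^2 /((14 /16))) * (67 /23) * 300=-37511424000 /27209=-1378640.30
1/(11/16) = 1.45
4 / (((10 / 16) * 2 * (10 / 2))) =16 / 25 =0.64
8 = 8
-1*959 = -959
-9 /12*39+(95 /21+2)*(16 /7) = -8431 /588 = -14.34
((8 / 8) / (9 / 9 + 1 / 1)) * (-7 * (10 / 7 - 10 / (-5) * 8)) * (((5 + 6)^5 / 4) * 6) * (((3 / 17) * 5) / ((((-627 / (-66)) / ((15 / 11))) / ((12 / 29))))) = -7234118100 / 9367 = -772298.29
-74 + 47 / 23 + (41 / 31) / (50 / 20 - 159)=-16060351 / 223169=-71.96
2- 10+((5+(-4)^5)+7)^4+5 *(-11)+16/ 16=1048870932674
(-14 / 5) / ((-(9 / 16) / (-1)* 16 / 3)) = -0.93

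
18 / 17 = 1.06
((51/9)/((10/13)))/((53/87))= 6409/530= 12.09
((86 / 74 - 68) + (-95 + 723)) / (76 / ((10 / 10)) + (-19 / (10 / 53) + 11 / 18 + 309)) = 934335 / 474377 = 1.97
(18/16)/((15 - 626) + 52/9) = -81/43576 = -0.00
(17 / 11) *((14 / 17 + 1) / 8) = 31 / 88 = 0.35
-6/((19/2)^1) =-12/19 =-0.63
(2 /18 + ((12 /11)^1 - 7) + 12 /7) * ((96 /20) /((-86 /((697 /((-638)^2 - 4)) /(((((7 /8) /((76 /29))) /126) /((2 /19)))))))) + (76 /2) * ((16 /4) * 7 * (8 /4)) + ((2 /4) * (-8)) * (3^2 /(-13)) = 704832598026 /330785455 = 2130.78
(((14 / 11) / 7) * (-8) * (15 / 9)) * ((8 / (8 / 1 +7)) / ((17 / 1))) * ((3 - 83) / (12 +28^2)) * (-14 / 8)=-4480 / 334917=-0.01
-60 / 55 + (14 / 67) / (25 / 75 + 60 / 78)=-28566 / 31691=-0.90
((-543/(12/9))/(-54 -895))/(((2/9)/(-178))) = -1304829/3796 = -343.74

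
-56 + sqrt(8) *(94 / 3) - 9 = -65 + 188 *sqrt(2) / 3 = 23.62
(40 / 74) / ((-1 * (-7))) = 0.08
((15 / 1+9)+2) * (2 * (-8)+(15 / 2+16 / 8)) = -169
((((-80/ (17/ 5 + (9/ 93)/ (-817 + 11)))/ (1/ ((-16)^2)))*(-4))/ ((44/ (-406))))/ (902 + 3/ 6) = -415511183360/ 1686670337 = -246.35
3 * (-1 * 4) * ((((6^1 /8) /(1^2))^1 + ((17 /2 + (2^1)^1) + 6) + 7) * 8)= -2328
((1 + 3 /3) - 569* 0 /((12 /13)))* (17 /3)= 34 /3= 11.33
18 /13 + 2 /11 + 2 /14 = 1.71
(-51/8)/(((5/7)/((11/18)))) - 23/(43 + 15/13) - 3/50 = -2078479/344400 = -6.04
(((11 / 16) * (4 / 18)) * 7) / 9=77 / 648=0.12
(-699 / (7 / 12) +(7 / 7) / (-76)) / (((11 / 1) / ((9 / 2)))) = -5737455 / 11704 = -490.21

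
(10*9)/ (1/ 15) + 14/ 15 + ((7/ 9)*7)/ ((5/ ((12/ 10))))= 33806/ 25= 1352.24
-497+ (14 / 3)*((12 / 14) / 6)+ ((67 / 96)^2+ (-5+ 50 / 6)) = -4538999 / 9216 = -492.51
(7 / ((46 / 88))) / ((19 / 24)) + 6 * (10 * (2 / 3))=24872 / 437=56.92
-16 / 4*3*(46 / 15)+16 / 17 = -3048 / 85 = -35.86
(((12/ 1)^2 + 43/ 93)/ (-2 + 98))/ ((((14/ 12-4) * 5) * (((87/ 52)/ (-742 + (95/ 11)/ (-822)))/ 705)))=55074864640315/ 1658266632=33212.31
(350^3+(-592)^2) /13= 43225464 /13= 3325035.69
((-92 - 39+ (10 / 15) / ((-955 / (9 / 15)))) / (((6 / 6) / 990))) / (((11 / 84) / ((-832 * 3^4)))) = 63739139563008 / 955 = 66742554516.24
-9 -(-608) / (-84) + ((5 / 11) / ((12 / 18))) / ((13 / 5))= -15.98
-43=-43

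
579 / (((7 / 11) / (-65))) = -413985 / 7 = -59140.71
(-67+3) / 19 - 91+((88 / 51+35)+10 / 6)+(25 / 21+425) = 2511163 / 6783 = 370.21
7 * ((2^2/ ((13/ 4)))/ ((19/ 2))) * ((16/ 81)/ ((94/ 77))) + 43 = 40572131/ 940329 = 43.15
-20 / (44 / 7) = -35 / 11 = -3.18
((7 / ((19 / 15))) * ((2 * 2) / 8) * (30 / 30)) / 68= 105 / 2584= 0.04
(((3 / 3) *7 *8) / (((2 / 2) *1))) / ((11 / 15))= 840 / 11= 76.36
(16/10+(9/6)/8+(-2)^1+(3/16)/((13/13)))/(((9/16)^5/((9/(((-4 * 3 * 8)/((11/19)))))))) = 45056/1869885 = 0.02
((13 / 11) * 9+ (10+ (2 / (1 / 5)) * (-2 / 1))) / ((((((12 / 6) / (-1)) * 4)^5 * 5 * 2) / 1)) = -0.00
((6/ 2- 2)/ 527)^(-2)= 277729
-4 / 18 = -2 / 9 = -0.22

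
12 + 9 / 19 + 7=370 / 19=19.47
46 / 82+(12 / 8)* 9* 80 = 44303 / 41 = 1080.56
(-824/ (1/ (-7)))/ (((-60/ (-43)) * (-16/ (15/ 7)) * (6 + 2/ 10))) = -22145/ 248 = -89.29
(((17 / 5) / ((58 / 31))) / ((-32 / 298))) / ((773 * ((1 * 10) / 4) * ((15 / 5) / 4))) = -78523 / 6725100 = -0.01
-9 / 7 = -1.29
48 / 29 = 1.66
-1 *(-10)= 10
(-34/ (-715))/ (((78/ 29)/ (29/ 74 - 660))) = -11.66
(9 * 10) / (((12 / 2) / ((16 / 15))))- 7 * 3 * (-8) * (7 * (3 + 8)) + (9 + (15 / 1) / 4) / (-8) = 414413 / 32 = 12950.41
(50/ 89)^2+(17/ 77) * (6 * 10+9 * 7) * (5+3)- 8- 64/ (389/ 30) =48549247988/ 237257713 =204.63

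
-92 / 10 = -46 / 5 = -9.20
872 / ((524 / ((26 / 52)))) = 109 / 131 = 0.83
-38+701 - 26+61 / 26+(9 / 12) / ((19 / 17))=632337 / 988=640.02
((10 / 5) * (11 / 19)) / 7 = 0.17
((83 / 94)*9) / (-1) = -747 / 94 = -7.95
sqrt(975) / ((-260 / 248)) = -62 * sqrt(39) / 13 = -29.78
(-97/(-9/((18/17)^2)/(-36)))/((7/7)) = -125712/289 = -434.99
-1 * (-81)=81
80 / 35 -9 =-6.71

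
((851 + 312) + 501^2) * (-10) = -2521640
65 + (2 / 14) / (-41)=18654 / 287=65.00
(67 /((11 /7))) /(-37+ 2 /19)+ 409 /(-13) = -3269642 /100243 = -32.62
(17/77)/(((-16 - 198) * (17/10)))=-5/8239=-0.00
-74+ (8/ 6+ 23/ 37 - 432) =-55949/ 111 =-504.05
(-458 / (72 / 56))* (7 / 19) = -22442 / 171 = -131.24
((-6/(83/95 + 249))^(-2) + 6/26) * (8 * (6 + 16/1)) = 322360679168/1055925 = 305287.48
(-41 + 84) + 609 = 652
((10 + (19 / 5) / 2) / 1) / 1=119 / 10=11.90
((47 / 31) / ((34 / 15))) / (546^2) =235 / 104738088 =0.00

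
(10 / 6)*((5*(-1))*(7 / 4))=-175 / 12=-14.58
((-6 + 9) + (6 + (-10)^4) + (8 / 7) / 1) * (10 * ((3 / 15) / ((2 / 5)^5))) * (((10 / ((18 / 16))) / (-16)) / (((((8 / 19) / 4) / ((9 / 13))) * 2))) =-20802328125 / 5824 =-3571828.32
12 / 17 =0.71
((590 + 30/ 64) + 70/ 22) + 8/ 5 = 1047641/ 1760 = 595.25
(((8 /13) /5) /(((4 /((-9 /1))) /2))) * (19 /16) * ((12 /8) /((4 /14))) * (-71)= 254961 /1040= 245.15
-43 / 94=-0.46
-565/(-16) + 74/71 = 41299/1136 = 36.35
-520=-520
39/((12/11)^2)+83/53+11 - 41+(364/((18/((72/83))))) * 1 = 21.88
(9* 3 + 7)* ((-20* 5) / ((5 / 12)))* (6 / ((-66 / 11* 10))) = 816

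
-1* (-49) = 49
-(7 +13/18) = -139/18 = -7.72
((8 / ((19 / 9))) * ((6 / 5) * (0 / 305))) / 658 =0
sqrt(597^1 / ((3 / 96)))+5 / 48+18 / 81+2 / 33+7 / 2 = 6157 / 1584+4*sqrt(1194) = 142.10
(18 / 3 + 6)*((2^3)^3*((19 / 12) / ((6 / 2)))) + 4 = 9740 / 3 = 3246.67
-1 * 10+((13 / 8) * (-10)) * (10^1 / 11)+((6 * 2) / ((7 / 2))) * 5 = -1175 / 154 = -7.63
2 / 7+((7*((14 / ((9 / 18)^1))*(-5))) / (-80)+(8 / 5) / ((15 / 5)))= 5489 / 420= 13.07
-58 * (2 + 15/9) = -638/3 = -212.67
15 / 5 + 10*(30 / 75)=7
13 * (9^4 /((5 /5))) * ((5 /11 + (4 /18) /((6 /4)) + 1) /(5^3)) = 1503684 /1375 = 1093.59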